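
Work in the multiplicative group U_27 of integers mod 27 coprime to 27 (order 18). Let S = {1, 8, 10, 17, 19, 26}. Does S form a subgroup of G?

|S| = 6 divides |G| = 18, consistent with Lagrange.
S contains the identity, every element's inverse is in S, and S is closed under ·: it is a subgroup.
In fact S = ⟨17⟩.

Yes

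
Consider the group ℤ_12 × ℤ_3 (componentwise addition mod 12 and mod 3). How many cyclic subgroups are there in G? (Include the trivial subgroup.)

Each element a generates a cyclic subgroup ⟨a⟩; distinct elements may generate the same one (a cyclic group of order d has φ(d) generators).
Cyclic subgroups by order — order 1: 1; order 2: 1; order 3: 4; order 4: 1; order 6: 4; order 12: 4.
Total: 15.

15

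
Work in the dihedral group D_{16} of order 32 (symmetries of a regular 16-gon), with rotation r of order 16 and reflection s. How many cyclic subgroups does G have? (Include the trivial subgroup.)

21

A cyclic subgroup of order d is generated by each of its φ(d) elements of order d, so the cyclic subgroups of order d number (#elements of order d)/φ(d).
Cyclic subgroups by order — order 1: 1; order 2: 17; order 4: 1; order 8: 1; order 16: 1.
Total: 21.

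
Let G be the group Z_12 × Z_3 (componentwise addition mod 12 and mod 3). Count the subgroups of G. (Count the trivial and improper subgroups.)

18

|G| = 36, so by Lagrange every subgroup order divides 36. Divisors: 1, 2, 3, 4, 6, 9, 12, 18, 36.
Subgroups by order — order 1: 1; order 2: 1; order 3: 4; order 4: 1; order 6: 4; order 9: 1; order 12: 4; order 18: 1; order 36: 1.
Total: 1 + 1 + 4 + 1 + 4 + 1 + 4 + 1 + 1 = 18.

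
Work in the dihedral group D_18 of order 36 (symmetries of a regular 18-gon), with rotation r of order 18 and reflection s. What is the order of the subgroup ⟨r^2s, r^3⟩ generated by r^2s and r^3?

12

|⟨r^2s⟩| = 2 and |⟨r^3⟩| = 6, so |H| is a multiple of lcm(2, 6) = 6 and divides |G| = 36.
Closing under the operation: H = {e, r^3, r^6, r^9, r^12, r^15, r^2s, r^5s, r^8s, r^11s, r^14s, r^17s}, so |H| = 12.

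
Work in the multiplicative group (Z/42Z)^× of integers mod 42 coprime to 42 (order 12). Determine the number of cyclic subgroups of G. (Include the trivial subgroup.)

8

Group the elements of G by the cyclic subgroup they generate; each cyclic subgroup of order d accounts for φ(d) elements.
Cyclic subgroups by order — order 1: 1; order 2: 3; order 3: 1; order 6: 3.
Total: 8.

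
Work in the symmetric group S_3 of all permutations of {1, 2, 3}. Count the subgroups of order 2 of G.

3

|G| = 6 and 2 | 6, so subgroups of order 2 are possible by Lagrange.
The subgroups of order 2 are: {e, (1 2)}; {e, (1 3)}; {e, (2 3)}.
So G has 3 subgroups of order 2.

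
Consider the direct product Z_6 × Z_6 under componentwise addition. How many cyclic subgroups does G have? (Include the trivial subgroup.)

20

A cyclic subgroup of order d is generated by each of its φ(d) elements of order d, so the cyclic subgroups of order d number (#elements of order d)/φ(d).
Cyclic subgroups by order — order 1: 1; order 2: 3; order 3: 4; order 6: 12.
Total: 20.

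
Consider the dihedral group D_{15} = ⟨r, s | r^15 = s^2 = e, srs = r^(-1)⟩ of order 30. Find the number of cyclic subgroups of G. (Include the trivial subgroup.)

A cyclic subgroup of order d is generated by each of its φ(d) elements of order d, so the cyclic subgroups of order d number (#elements of order d)/φ(d).
Cyclic subgroups by order — order 1: 1; order 2: 15; order 3: 1; order 5: 1; order 15: 1.
Total: 19.

19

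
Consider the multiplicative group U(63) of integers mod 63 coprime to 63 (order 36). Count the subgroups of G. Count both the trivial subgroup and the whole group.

30

|G| = 36, so by Lagrange every subgroup order divides 36. Divisors: 1, 2, 3, 4, 6, 9, 12, 18, 36.
Subgroups by order — order 1: 1; order 2: 3; order 3: 4; order 4: 1; order 6: 12; order 9: 1; order 12: 4; order 18: 3; order 36: 1.
Total: 1 + 3 + 4 + 1 + 12 + 1 + 4 + 3 + 1 = 30.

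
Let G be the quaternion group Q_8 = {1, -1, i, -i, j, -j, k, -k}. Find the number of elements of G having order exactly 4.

The elements of order 4 are: i, -i, j, -j, k, -k.
That's 6.

6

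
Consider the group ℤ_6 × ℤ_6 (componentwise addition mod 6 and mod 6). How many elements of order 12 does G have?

0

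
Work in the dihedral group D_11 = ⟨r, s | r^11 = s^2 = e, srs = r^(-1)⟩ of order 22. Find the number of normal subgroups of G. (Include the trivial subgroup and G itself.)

G has 14 subgroups. Checking conjugation-invariance by order — order 1: 1/1 normal; order 2: 0/11 normal; order 11: 1/1 normal; order 22: 1/1 normal.
Total normal subgroups: 3.

3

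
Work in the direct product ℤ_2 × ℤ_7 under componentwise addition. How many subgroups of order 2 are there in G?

1

|G| = 14 and 2 | 14, so subgroups of order 2 are possible by Lagrange.
The subgroups of order 2 are: {(0,0), (1,0)}.
So G has 1 subgroup of order 2.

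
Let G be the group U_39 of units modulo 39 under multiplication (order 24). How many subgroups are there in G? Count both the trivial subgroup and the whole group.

|G| = 24, so by Lagrange every subgroup order divides 24. Divisors: 1, 2, 3, 4, 6, 8, 12, 24.
Subgroups by order — order 1: 1; order 2: 3; order 3: 1; order 4: 3; order 6: 3; order 8: 1; order 12: 3; order 24: 1.
Total: 1 + 3 + 1 + 3 + 3 + 1 + 3 + 1 = 16.

16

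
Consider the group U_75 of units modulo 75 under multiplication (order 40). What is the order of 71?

10

Compute successive powers of 71 mod 75: 71, 16, 11, 31, 26, 46, 41, 61, …; 71^10 ≡ 1 (mod 75).
So |⟨71⟩| = 10.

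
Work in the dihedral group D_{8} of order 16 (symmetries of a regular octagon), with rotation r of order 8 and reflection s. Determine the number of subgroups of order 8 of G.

|G| = 16 and 8 | 16, so subgroups of order 8 are possible by Lagrange.
The subgroups of order 8 are: {e, r, r^2, r^3, r^4, r^5, r^6, r^7}; {e, r^2, r^4, r^6, s, r^2s, r^4s, r^6s}; {e, r^2, r^4, r^6, rs, r^3s, r^5s, r^7s}.
So G has 3 subgroups of order 8.

3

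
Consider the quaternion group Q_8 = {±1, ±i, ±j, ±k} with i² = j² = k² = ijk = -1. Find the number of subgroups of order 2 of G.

1

|G| = 8 and 2 | 8, so subgroups of order 2 are possible by Lagrange.
The subgroups of order 2 are: {1, -1}.
So G has 1 subgroup of order 2.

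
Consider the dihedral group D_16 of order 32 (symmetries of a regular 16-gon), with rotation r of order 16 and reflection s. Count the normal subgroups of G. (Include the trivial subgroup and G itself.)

G has 36 subgroups. Checking conjugation-invariance by order — order 1: 1/1 normal; order 2: 1/17 normal; order 4: 1/9 normal; order 8: 1/5 normal; order 16: 3/3 normal; order 32: 1/1 normal.
Total normal subgroups: 8.

8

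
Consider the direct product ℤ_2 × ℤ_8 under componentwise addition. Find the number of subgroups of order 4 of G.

3

|G| = 16 and 4 | 16, so subgroups of order 4 are possible by Lagrange.
The subgroups of order 4 are: {(0,0), (0,2), (0,4), (0,6)}; {(0,0), (0,4), (1,0), (1,4)}; {(0,0), (0,4), (1,2), (1,6)}.
So G has 3 subgroups of order 4.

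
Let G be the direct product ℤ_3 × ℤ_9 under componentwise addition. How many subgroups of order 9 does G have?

|G| = 27 and 9 | 27, so subgroups of order 9 are possible by Lagrange.
The subgroups of order 9 are: {(0,0), (0,1), (0,2), (0,3), (0,4), (0,5), (0,6), (0,7), (0,8)}; {(0,0), (0,3), (0,6), (1,0), (1,3), (1,6), (2,0), (2,3), (2,6)}; {(0,0), (0,3), (0,6), (1,1), (1,4), (1,7), (2,2), (2,5), (2,8)}; {(0,0), (0,3), (0,6), (1,2), (1,5), (1,8), (2,1), (2,4), (2,7)}.
So G has 4 subgroups of order 9.

4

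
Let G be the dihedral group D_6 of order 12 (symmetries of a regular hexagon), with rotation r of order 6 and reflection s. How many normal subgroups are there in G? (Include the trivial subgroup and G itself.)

7

G has 16 subgroups. Checking conjugation-invariance by order — order 1: 1/1 normal; order 2: 1/7 normal; order 3: 1/1 normal; order 4: 0/3 normal; order 6: 3/3 normal; order 12: 1/1 normal.
Total normal subgroups: 7.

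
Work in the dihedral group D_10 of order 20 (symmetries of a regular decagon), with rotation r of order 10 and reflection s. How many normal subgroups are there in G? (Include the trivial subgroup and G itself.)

7

G has 22 subgroups. Checking conjugation-invariance by order — order 1: 1/1 normal; order 2: 1/11 normal; order 4: 0/5 normal; order 5: 1/1 normal; order 10: 3/3 normal; order 20: 1/1 normal.
Total normal subgroups: 7.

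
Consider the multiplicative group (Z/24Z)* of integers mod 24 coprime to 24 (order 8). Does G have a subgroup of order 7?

No

7 does not divide |G| = 8, so by Lagrange no subgroup of order 7 exists.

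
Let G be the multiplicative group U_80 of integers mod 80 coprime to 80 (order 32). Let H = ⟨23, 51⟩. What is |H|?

16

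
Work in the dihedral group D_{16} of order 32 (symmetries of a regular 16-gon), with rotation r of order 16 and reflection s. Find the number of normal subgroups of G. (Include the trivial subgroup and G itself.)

8

G has 36 subgroups. Checking conjugation-invariance by order — order 1: 1/1 normal; order 2: 1/17 normal; order 4: 1/9 normal; order 8: 1/5 normal; order 16: 3/3 normal; order 32: 1/1 normal.
Total normal subgroups: 8.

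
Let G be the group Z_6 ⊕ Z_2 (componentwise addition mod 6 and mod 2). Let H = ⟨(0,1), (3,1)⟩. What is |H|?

|⟨(0,1)⟩| = 2 and |⟨(3,1)⟩| = 2, so |H| is a multiple of lcm(2, 2) = 2 and divides |G| = 12.
Closing under the operation: H = {(0,0), (0,1), (3,0), (3,1)}, so |H| = 4.

4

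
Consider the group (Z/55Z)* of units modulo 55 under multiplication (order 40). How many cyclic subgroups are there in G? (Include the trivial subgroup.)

12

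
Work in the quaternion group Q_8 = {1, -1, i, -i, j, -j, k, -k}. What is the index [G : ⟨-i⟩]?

2

|⟨-i⟩| = 4 and |G| = 8.
By Lagrange, [G : H] = |G|/|H| = 8/4 = 2.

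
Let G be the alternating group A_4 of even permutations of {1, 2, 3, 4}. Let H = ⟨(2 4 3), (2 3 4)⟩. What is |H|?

3

|⟨(2 4 3)⟩| = 3 and |⟨(2 3 4)⟩| = 3, so |H| is a multiple of lcm(3, 3) = 3 and divides |G| = 12.
Closing under the operation: H = {e, (2 3 4), (2 4 3)}, so |H| = 3.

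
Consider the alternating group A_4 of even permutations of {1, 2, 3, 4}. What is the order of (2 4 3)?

3

Computing powers of (2 4 3): the smallest k with ((2 4 3))^k = e is k = 3.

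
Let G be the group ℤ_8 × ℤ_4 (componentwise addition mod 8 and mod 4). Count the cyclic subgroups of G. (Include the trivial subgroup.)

14

A cyclic subgroup of order d is generated by each of its φ(d) elements of order d, so the cyclic subgroups of order d number (#elements of order d)/φ(d).
Cyclic subgroups by order — order 1: 1; order 2: 3; order 4: 6; order 8: 4.
Total: 14.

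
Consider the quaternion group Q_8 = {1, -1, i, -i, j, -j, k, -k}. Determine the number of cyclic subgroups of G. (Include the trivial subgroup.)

Each element a generates a cyclic subgroup ⟨a⟩; distinct elements may generate the same one (a cyclic group of order d has φ(d) generators).
Cyclic subgroups by order — order 1: 1; order 2: 1; order 4: 3.
Total: 5.

5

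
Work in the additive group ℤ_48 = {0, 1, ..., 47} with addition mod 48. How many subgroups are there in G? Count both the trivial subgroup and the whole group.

A cyclic group of order 48 has exactly one subgroup for each divisor of 48.
Divisors of 48: 1, 2, 3, 4, 6, 8, 12, 16, 24, 48.
So ℤ_48 has 10 subgroups.

10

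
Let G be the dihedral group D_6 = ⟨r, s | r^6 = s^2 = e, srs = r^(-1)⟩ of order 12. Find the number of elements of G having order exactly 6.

The elements of order 6 are: r, r^5.
That's 2.

2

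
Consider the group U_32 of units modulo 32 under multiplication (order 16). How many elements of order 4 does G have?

4

The elements of order 4 are: 7, 9, 23, 25.
That's 4.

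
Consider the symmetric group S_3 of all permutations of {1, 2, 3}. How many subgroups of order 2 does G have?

3

|G| = 6 and 2 | 6, so subgroups of order 2 are possible by Lagrange.
The subgroups of order 2 are: {e, (1 2)}; {e, (1 3)}; {e, (2 3)}.
So G has 3 subgroups of order 2.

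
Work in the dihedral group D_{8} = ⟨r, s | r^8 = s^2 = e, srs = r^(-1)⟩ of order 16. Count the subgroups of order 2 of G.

|G| = 16 and 2 | 16, so subgroups of order 2 are possible by Lagrange.
The subgroups of order 2 are: {e, r^2s}; {e, r^3s}; {e, r^4}; {e, r^4s}; … (9 in all).
So G has 9 subgroups of order 2.

9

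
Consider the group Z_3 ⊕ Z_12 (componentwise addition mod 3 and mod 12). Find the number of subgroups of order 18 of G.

1

|G| = 36 and 18 | 36, so subgroups of order 18 are possible by Lagrange.
The subgroups of order 18 are: {(0,0), (0,2), (0,4), (0,6), (0,8), (0,10), (1,0), (1,2), (1,4), (1,6), (1,8), (1,10), (2,0), (2,2), (2,4), (2,6), (2,8), (2,10)}.
So G has 1 subgroup of order 18.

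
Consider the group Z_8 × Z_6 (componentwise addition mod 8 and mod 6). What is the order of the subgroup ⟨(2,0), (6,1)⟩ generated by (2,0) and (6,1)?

24

|⟨(2,0)⟩| = 4 and |⟨(6,1)⟩| = 12, so |H| is a multiple of lcm(4, 12) = 12 and divides |G| = 48.
Closing under the operation: H = {(0,0), (0,1), (0,2), (0,3), (0,4), (0,5), (2,0), (2,1), (2,2), (2,3), (2,4), (2,5), (4,0), (4,1), (4,2), (4,3), (4,4), (4,5), (6,0), (6,1), (6,2), (6,3), (6,4), (6,5)}, so |H| = 24.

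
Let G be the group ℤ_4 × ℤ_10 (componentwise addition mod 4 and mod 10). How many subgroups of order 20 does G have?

|G| = 40 and 20 | 40, so subgroups of order 20 are possible by Lagrange.
The subgroups of order 20 are: {(0,0), (0,1), (0,2), (0,3), (0,4), (0,5), (0,6), (0,7), (0,8), (0,9), (2,0), (2,1), (2,2), (2,3), (2,4), (2,5), (2,6), (2,7), (2,8), (2,9)}; {(0,0), (0,2), (0,4), (0,6), (0,8), (1,0), (1,2), (1,4), (1,6), (1,8), (2,0), (2,2), (2,4), (2,6), (2,8), (3,0), (3,2), (3,4), (3,6), (3,8)}; {(0,0), (0,2), (0,4), (0,6), (0,8), (1,1), (1,3), (1,5), (1,7), (1,9), (2,0), (2,2), (2,4), (2,6), (2,8), (3,1), (3,3), (3,5), (3,7), (3,9)}.
So G has 3 subgroups of order 20.

3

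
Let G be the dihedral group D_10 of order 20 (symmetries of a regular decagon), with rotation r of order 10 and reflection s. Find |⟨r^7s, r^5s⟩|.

10

|⟨r^7s⟩| = 2 and |⟨r^5s⟩| = 2, so |H| is a multiple of lcm(2, 2) = 2 and divides |G| = 20.
Closing under the operation: H = {e, r^2, r^4, r^6, r^8, rs, r^3s, r^5s, r^7s, r^9s}, so |H| = 10.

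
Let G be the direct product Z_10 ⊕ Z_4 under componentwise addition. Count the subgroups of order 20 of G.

3

|G| = 40 and 20 | 40, so subgroups of order 20 are possible by Lagrange.
The subgroups of order 20 are: {(0,0), (0,1), (0,2), (0,3), (2,0), (2,1), (2,2), (2,3), (4,0), (4,1), (4,2), (4,3), (6,0), (6,1), (6,2), (6,3), (8,0), (8,1), (8,2), (8,3)}; {(0,0), (0,2), (1,0), (1,2), (2,0), (2,2), (3,0), (3,2), (4,0), (4,2), (5,0), (5,2), (6,0), (6,2), (7,0), (7,2), (8,0), (8,2), (9,0), (9,2)}; {(0,0), (0,2), (1,1), (1,3), (2,0), (2,2), (3,1), (3,3), (4,0), (4,2), (5,1), (5,3), (6,0), (6,2), (7,1), (7,3), (8,0), (8,2), (9,1), (9,3)}.
So G has 3 subgroups of order 20.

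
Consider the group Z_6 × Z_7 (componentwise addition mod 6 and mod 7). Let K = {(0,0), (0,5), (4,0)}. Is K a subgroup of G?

No

(4,0) ∈ K but its inverse (2,0) ∉ K, so K is not a subgroup.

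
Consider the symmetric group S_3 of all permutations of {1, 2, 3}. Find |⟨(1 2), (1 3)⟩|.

|⟨(1 2)⟩| = 2 and |⟨(1 3)⟩| = 2, so |H| is a multiple of lcm(2, 2) = 2 and divides |G| = 6.
Closing {(1 2), (1 3)} under the group operation gives all of G, so |H| = 6.

6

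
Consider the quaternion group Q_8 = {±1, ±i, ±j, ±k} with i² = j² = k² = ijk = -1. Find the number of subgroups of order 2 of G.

1

|G| = 8 and 2 | 8, so subgroups of order 2 are possible by Lagrange.
The subgroups of order 2 are: {1, -1}.
So G has 1 subgroup of order 2.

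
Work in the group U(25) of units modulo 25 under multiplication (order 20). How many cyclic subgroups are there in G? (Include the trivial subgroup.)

6

Group the elements of G by the cyclic subgroup they generate; each cyclic subgroup of order d accounts for φ(d) elements.
Cyclic subgroups by order — order 1: 1; order 2: 1; order 4: 1; order 5: 1; order 10: 1; order 20: 1.
Total: 6.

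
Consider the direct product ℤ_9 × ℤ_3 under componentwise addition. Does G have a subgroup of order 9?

Yes

9 | 27. A subgroup of order 9 is {(0,0), (0,1), (0,2), (3,0), (3,1), (3,2), (6,0), (6,1), (6,2)}.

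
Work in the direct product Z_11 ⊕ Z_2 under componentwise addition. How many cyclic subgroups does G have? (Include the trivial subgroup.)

Each element a generates a cyclic subgroup ⟨a⟩; distinct elements may generate the same one (a cyclic group of order d has φ(d) generators).
Cyclic subgroups by order — order 1: 1; order 2: 1; order 11: 1; order 22: 1.
Total: 4.

4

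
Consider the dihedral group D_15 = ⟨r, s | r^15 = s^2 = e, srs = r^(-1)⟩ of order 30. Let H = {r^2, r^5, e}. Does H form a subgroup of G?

r^2 ∈ H but its inverse r^13 ∉ H, so H is not a subgroup.

No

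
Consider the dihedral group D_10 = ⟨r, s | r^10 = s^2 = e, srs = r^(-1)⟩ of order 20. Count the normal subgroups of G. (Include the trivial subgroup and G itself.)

7

G has 22 subgroups. Checking conjugation-invariance by order — order 1: 1/1 normal; order 2: 1/11 normal; order 4: 0/5 normal; order 5: 1/1 normal; order 10: 3/3 normal; order 20: 1/1 normal.
Total normal subgroups: 7.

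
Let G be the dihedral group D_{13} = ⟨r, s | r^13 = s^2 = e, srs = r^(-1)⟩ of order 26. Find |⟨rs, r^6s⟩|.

26

|⟨rs⟩| = 2 and |⟨r^6s⟩| = 2, so |H| is a multiple of lcm(2, 2) = 2 and divides |G| = 26.
Closing {rs, r^6s} under the group operation gives all of G, so |H| = 26.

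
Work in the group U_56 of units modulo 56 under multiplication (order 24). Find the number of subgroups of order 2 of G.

|G| = 24 and 2 | 24, so subgroups of order 2 are possible by Lagrange.
The subgroups of order 2 are: {1, 13}; {1, 15}; {1, 27}; {1, 29}; … (7 in all).
So G has 7 subgroups of order 2.

7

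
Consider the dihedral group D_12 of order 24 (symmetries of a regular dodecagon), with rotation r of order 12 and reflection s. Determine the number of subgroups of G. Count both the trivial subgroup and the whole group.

|G| = 24, so by Lagrange every subgroup order divides 24. Divisors: 1, 2, 3, 4, 6, 8, 12, 24.
Subgroups by order — order 1: 1; order 2: 13; order 3: 1; order 4: 7; order 6: 5; order 8: 3; order 12: 3; order 24: 1.
Total: 1 + 13 + 1 + 7 + 5 + 3 + 3 + 1 = 34.

34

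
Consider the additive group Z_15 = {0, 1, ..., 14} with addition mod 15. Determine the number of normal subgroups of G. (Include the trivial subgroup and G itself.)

4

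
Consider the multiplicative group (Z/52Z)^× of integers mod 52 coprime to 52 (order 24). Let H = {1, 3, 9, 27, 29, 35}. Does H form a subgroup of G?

|H| = 6 divides |G| = 24, consistent with Lagrange.
H contains the identity, every element's inverse is in H, and H is closed under ·: it is a subgroup.
In fact H = ⟨3⟩.

Yes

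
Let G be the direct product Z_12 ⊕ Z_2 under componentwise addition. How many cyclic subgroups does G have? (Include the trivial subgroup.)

A cyclic subgroup of order d is generated by each of its φ(d) elements of order d, so the cyclic subgroups of order d number (#elements of order d)/φ(d).
Cyclic subgroups by order — order 1: 1; order 2: 3; order 3: 1; order 4: 2; order 6: 3; order 12: 2.
Total: 12.

12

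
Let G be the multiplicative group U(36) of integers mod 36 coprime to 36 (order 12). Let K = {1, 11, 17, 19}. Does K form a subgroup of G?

11 ∈ K but its inverse 23 ∉ K, so K is not a subgroup.

No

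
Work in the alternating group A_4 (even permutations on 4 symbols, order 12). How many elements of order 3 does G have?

8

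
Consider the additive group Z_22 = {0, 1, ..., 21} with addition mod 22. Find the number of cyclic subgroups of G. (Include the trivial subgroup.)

Group the elements of G by the cyclic subgroup they generate; each cyclic subgroup of order d accounts for φ(d) elements.
Cyclic subgroups by order — order 1: 1; order 2: 1; order 11: 1; order 22: 1.
Total: 4.

4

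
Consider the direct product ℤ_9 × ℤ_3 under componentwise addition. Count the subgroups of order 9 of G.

4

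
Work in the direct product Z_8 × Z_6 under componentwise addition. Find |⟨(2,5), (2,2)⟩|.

|⟨(2,5)⟩| = 12 and |⟨(2,2)⟩| = 12, so |H| is a multiple of lcm(12, 12) = 12 and divides |G| = 48.
Closing under the operation: H = {(0,0), (0,1), (0,2), (0,3), (0,4), (0,5), (2,0), (2,1), (2,2), (2,3), (2,4), (2,5), (4,0), (4,1), (4,2), (4,3), (4,4), (4,5), (6,0), (6,1), (6,2), (6,3), (6,4), (6,5)}, so |H| = 24.

24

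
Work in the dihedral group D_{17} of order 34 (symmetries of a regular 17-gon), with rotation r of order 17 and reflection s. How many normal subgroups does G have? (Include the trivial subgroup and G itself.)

3

G has 20 subgroups. Checking conjugation-invariance by order — order 1: 1/1 normal; order 2: 0/17 normal; order 17: 1/1 normal; order 34: 1/1 normal.
Total normal subgroups: 3.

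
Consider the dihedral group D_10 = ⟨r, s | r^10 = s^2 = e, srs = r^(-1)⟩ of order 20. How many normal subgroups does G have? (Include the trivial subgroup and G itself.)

7

G has 22 subgroups. Checking conjugation-invariance by order — order 1: 1/1 normal; order 2: 1/11 normal; order 4: 0/5 normal; order 5: 1/1 normal; order 10: 3/3 normal; order 20: 1/1 normal.
Total normal subgroups: 7.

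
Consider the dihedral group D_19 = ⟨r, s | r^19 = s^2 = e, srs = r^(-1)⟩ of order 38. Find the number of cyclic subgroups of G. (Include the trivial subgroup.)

Each element a generates a cyclic subgroup ⟨a⟩; distinct elements may generate the same one (a cyclic group of order d has φ(d) generators).
Cyclic subgroups by order — order 1: 1; order 2: 19; order 19: 1.
Total: 21.

21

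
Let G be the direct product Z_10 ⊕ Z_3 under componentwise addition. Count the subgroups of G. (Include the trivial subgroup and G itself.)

|G| = 30, so by Lagrange every subgroup order divides 30. Divisors: 1, 2, 3, 5, 6, 10, 15, 30.
Subgroups by order — order 1: 1; order 2: 1; order 3: 1; order 5: 1; order 6: 1; order 10: 1; order 15: 1; order 30: 1.
Total: 1 + 1 + 1 + 1 + 1 + 1 + 1 + 1 = 8.

8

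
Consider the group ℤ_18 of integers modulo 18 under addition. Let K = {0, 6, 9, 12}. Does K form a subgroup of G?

|K| = 4 does not divide |G| = 18, so by Lagrange K is not a subgroup.

No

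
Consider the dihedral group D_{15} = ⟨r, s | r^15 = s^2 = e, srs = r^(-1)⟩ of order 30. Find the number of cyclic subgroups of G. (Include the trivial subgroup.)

Group the elements of G by the cyclic subgroup they generate; each cyclic subgroup of order d accounts for φ(d) elements.
Cyclic subgroups by order — order 1: 1; order 2: 15; order 3: 1; order 5: 1; order 15: 1.
Total: 19.

19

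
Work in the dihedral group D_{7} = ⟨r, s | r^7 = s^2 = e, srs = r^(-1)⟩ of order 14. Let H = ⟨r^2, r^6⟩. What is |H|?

|⟨r^2⟩| = 7 and |⟨r^6⟩| = 7, so |H| is a multiple of lcm(7, 7) = 7 and divides |G| = 14.
Closing under the operation: H = {e, r, r^2, r^3, r^4, r^5, r^6}, so |H| = 7.

7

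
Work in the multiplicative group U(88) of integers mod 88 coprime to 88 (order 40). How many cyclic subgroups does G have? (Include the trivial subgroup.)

Each element a generates a cyclic subgroup ⟨a⟩; distinct elements may generate the same one (a cyclic group of order d has φ(d) generators).
Cyclic subgroups by order — order 1: 1; order 2: 7; order 5: 1; order 10: 7.
Total: 16.

16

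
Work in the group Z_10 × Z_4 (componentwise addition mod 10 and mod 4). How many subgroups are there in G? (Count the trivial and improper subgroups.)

16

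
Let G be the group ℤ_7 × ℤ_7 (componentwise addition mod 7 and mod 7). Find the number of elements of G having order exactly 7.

48

An element (a,b) has order lcm(ord(a), ord(b)); count pairs with lcm equal to 7.
Enumerating gives 48 such elements.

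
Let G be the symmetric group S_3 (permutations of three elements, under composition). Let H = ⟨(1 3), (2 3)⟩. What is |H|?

|⟨(1 3)⟩| = 2 and |⟨(2 3)⟩| = 2, so |H| is a multiple of lcm(2, 2) = 2 and divides |G| = 6.
Closing {(1 3), (2 3)} under the group operation gives all of G, so |H| = 6.

6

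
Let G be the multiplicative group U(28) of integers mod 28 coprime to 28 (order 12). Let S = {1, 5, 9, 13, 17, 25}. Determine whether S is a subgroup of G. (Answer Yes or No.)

Yes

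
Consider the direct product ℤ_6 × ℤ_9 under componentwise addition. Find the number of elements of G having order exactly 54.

0

An element (a,b) has order lcm(ord(a), ord(b)); count pairs with lcm equal to 54.
Enumerating gives 0 such elements.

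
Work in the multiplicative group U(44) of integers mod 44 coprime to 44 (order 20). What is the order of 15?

10

Compute successive powers of 15 mod 44: 15, 5, 31, 25, 23, 37, 27, 9, …; 15^10 ≡ 1 (mod 44).
So |⟨15⟩| = 10.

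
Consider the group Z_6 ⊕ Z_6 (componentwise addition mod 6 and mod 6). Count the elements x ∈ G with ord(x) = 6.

24

An element (a,b) has order lcm(ord(a), ord(b)); count pairs with lcm equal to 6.
Enumerating gives 24 such elements.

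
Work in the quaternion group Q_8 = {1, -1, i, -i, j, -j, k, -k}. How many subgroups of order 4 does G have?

|G| = 8 and 4 | 8, so subgroups of order 4 are possible by Lagrange.
The subgroups of order 4 are: {1, -1, i, -i}; {1, -1, j, -j}; {1, -1, k, -k}.
So G has 3 subgroups of order 4.

3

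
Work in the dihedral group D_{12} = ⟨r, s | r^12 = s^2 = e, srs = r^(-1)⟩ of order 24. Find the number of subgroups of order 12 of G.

3

|G| = 24 and 12 | 24, so subgroups of order 12 are possible by Lagrange.
The subgroups of order 12 are: {e, r, r^2, r^3, r^4, r^5, r^6, r^7, r^8, r^9, r^10, r^11}; {e, r^2, r^4, r^6, r^8, r^10, s, r^2s, r^4s, r^6s, r^8s, r^10s}; {e, r^2, r^4, r^6, r^8, r^10, rs, r^3s, r^5s, r^7s, r^9s, r^11s}.
So G has 3 subgroups of order 12.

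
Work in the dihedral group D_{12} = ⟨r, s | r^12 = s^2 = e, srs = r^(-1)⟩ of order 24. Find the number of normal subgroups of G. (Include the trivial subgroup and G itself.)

9

G has 34 subgroups. Checking conjugation-invariance by order — order 1: 1/1 normal; order 2: 1/13 normal; order 3: 1/1 normal; order 4: 1/7 normal; order 6: 1/5 normal; order 8: 0/3 normal; order 12: 3/3 normal; order 24: 1/1 normal.
Total normal subgroups: 9.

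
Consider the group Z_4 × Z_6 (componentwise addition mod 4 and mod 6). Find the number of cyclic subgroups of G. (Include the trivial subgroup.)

12

Group the elements of G by the cyclic subgroup they generate; each cyclic subgroup of order d accounts for φ(d) elements.
Cyclic subgroups by order — order 1: 1; order 2: 3; order 3: 1; order 4: 2; order 6: 3; order 12: 2.
Total: 12.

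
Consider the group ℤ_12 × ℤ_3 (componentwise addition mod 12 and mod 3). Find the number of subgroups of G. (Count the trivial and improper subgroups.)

|G| = 36, so by Lagrange every subgroup order divides 36. Divisors: 1, 2, 3, 4, 6, 9, 12, 18, 36.
Subgroups by order — order 1: 1; order 2: 1; order 3: 4; order 4: 1; order 6: 4; order 9: 1; order 12: 4; order 18: 1; order 36: 1.
Total: 1 + 1 + 4 + 1 + 4 + 1 + 4 + 1 + 1 = 18.

18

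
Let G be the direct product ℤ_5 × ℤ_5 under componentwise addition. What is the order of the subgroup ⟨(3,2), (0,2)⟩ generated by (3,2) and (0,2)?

25

|⟨(3,2)⟩| = 5 and |⟨(0,2)⟩| = 5, so |H| is a multiple of lcm(5, 5) = 5 and divides |G| = 25.
Closing {(3,2), (0,2)} under the group operation gives all of G, so |H| = 25.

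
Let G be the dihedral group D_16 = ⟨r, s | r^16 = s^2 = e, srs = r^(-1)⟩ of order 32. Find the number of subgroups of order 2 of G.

17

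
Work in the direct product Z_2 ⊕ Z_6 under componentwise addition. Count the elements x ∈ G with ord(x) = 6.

6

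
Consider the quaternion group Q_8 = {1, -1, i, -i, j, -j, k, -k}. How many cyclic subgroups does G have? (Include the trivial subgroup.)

5

Each element a generates a cyclic subgroup ⟨a⟩; distinct elements may generate the same one (a cyclic group of order d has φ(d) generators).
Cyclic subgroups by order — order 1: 1; order 2: 1; order 4: 3.
Total: 5.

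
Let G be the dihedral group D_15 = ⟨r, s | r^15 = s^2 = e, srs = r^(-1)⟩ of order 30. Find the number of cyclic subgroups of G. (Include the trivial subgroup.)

19

A cyclic subgroup of order d is generated by each of its φ(d) elements of order d, so the cyclic subgroups of order d number (#elements of order d)/φ(d).
Cyclic subgroups by order — order 1: 1; order 2: 15; order 3: 1; order 5: 1; order 15: 1.
Total: 19.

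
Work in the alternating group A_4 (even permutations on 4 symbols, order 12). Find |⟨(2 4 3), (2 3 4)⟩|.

3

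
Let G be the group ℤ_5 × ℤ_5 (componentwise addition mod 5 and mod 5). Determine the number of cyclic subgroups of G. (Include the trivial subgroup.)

7

A cyclic subgroup of order d is generated by each of its φ(d) elements of order d, so the cyclic subgroups of order d number (#elements of order d)/φ(d).
Cyclic subgroups by order — order 1: 1; order 5: 6.
Total: 7.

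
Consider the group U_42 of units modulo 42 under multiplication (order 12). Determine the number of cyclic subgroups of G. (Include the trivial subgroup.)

8

Group the elements of G by the cyclic subgroup they generate; each cyclic subgroup of order d accounts for φ(d) elements.
Cyclic subgroups by order — order 1: 1; order 2: 3; order 3: 1; order 6: 3.
Total: 8.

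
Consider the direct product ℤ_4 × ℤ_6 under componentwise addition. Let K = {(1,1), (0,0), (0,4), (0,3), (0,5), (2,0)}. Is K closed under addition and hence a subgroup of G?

(0,4) ∈ K but its inverse (0,2) ∉ K, so K is not a subgroup.

No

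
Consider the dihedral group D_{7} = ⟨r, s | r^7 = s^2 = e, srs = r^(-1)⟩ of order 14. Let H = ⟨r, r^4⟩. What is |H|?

7

|⟨r⟩| = 7 and |⟨r^4⟩| = 7, so |H| is a multiple of lcm(7, 7) = 7 and divides |G| = 14.
Closing under the operation: H = {e, r, r^2, r^3, r^4, r^5, r^6}, so |H| = 7.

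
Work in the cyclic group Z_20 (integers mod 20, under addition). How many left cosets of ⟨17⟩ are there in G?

|⟨17⟩| = 20 and |G| = 20.
By Lagrange, [G : H] = |G|/|H| = 20/20 = 1.

1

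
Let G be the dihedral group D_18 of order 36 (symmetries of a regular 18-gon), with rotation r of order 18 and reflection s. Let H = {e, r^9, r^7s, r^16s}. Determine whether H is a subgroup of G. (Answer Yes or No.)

Yes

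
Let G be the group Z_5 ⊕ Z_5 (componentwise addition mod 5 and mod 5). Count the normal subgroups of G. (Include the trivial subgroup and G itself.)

G is abelian, so every subgroup is normal.
G has 8 subgroups in total, hence 8 normal subgroups.

8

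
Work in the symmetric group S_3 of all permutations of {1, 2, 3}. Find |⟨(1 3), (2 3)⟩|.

|⟨(1 3)⟩| = 2 and |⟨(2 3)⟩| = 2, so |H| is a multiple of lcm(2, 2) = 2 and divides |G| = 6.
Closing {(1 3), (2 3)} under the group operation gives all of G, so |H| = 6.

6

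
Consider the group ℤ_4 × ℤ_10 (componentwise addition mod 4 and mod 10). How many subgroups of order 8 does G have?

|G| = 40 and 8 | 40, so subgroups of order 8 are possible by Lagrange.
The subgroups of order 8 are: {(0,0), (0,5), (1,0), (1,5), (2,0), (2,5), (3,0), (3,5)}.
So G has 1 subgroup of order 8.

1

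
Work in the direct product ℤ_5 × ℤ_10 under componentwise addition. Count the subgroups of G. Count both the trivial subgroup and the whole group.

|G| = 50, so by Lagrange every subgroup order divides 50. Divisors: 1, 2, 5, 10, 25, 50.
Subgroups by order — order 1: 1; order 2: 1; order 5: 6; order 10: 6; order 25: 1; order 50: 1.
Total: 1 + 1 + 6 + 6 + 1 + 1 = 16.

16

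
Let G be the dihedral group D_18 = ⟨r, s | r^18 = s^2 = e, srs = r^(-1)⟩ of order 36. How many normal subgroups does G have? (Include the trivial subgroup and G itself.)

9

G has 45 subgroups. Checking conjugation-invariance by order — order 1: 1/1 normal; order 2: 1/19 normal; order 3: 1/1 normal; order 4: 0/9 normal; order 6: 1/7 normal; order 9: 1/1 normal; order 12: 0/3 normal; order 18: 3/3 normal; order 36: 1/1 normal.
Total normal subgroups: 9.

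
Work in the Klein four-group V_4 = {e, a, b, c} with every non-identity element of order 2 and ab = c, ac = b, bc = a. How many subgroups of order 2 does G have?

3

|G| = 4 and 2 | 4, so subgroups of order 2 are possible by Lagrange.
The subgroups of order 2 are: {e, a}; {e, b}; {e, c}.
So G has 3 subgroups of order 2.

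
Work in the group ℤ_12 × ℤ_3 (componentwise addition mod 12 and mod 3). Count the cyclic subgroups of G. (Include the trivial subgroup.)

Each element a generates a cyclic subgroup ⟨a⟩; distinct elements may generate the same one (a cyclic group of order d has φ(d) generators).
Cyclic subgroups by order — order 1: 1; order 2: 1; order 3: 4; order 4: 1; order 6: 4; order 12: 4.
Total: 15.

15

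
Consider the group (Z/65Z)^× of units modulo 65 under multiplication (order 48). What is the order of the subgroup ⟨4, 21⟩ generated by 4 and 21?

|⟨4⟩| = 6 and |⟨21⟩| = 4, so |H| is a multiple of lcm(6, 4) = 12 and divides |G| = 48.
Closing under the operation: H = {1, 4, 6, 9, 11, 14, 16, 19, 21, 24, 29, 31, 34, 36, 41, 44, 46, 49, 51, 54, 56, 59, 61, 64}, so |H| = 24.

24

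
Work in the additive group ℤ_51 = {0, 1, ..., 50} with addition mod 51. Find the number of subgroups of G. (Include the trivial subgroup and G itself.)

4

A cyclic group of order 51 has exactly one subgroup for each divisor of 51.
Divisors of 51: 1, 3, 17, 51.
So ℤ_51 has 4 subgroups.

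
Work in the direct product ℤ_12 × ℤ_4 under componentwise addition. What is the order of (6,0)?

2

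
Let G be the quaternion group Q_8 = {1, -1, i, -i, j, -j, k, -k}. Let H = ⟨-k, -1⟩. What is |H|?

4

|⟨-k⟩| = 4 and |⟨-1⟩| = 2, so |H| is a multiple of lcm(4, 2) = 4 and divides |G| = 8.
Closing under the operation: H = {1, -1, k, -k}, so |H| = 4.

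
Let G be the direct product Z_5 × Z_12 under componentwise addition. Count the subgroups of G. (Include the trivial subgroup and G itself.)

|G| = 60, so by Lagrange every subgroup order divides 60. Divisors: 1, 2, 3, 4, 5, 6, 10, 12, 15, 20, 30, 60.
Subgroups by order — order 1: 1; order 2: 1; order 3: 1; order 4: 1; order 5: 1; order 6: 1; order 10: 1; order 12: 1; order 15: 1; order 20: 1; order 30: 1; order 60: 1.
Total: 1 + 1 + 1 + 1 + 1 + 1 + 1 + 1 + 1 + 1 + 1 + 1 = 12.

12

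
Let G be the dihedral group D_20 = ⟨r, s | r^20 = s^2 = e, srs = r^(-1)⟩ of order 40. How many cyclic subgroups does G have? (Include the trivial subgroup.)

Group the elements of G by the cyclic subgroup they generate; each cyclic subgroup of order d accounts for φ(d) elements.
Cyclic subgroups by order — order 1: 1; order 2: 21; order 4: 1; order 5: 1; order 10: 1; order 20: 1.
Total: 26.

26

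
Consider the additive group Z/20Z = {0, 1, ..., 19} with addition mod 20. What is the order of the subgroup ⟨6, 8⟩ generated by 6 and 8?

10

|⟨6⟩| = 10 and |⟨8⟩| = 5, so |H| is a multiple of lcm(10, 5) = 10 and divides |G| = 20.
Closing under the operation: H = {0, 2, 4, 6, 8, 10, 12, 14, 16, 18}, so |H| = 10.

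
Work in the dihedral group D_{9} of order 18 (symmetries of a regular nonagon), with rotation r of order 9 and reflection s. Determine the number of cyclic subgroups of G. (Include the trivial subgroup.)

Each element a generates a cyclic subgroup ⟨a⟩; distinct elements may generate the same one (a cyclic group of order d has φ(d) generators).
Cyclic subgroups by order — order 1: 1; order 2: 9; order 3: 1; order 9: 1.
Total: 12.

12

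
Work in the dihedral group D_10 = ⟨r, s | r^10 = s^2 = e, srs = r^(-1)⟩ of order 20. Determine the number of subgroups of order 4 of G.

5

|G| = 20 and 4 | 20, so subgroups of order 4 are possible by Lagrange.
The subgroups of order 4 are: {e, r^5, r^2s, r^7s}; {e, r^5, r^3s, r^8s}; {e, r^5, r^4s, r^9s}; {e, r^5, s, r^5s}; … (5 in all).
So G has 5 subgroups of order 4.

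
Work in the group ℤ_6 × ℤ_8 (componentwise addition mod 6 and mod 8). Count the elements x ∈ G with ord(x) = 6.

An element (a,b) has order lcm(ord(a), ord(b)); count pairs with lcm equal to 6.
Enumerating gives 6 such elements.

6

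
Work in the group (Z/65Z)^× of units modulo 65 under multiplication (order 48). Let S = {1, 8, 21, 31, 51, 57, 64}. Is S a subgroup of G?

No

|S| = 7 does not divide |G| = 48, so by Lagrange S is not a subgroup.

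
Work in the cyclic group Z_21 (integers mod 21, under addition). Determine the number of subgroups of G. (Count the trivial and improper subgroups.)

4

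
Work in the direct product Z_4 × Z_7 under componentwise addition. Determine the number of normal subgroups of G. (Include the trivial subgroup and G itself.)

6

G is abelian, so every subgroup is normal.
G has 6 subgroups in total, hence 6 normal subgroups.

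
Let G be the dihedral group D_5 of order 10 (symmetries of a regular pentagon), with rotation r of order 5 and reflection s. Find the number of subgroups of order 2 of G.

5

|G| = 10 and 2 | 10, so subgroups of order 2 are possible by Lagrange.
The subgroups of order 2 are: {e, r^2s}; {e, r^3s}; {e, r^4s}; {e, rs}; … (5 in all).
So G has 5 subgroups of order 2.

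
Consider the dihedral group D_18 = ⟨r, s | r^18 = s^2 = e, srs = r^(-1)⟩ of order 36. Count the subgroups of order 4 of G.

9

|G| = 36 and 4 | 36, so subgroups of order 4 are possible by Lagrange.
The subgroups of order 4 are: {e, r^9, rs, r^10s}; {e, r^9, r^2s, r^11s}; {e, r^9, r^3s, r^12s}; {e, r^9, r^4s, r^13s}; … (9 in all).
So G has 9 subgroups of order 4.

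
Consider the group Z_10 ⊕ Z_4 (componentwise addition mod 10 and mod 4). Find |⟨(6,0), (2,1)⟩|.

|⟨(6,0)⟩| = 5 and |⟨(2,1)⟩| = 20, so |H| is a multiple of lcm(5, 20) = 20 and divides |G| = 40.
Closing under the operation: H = {(0,0), (0,1), (0,2), (0,3), (2,0), (2,1), (2,2), (2,3), (4,0), (4,1), (4,2), (4,3), (6,0), (6,1), (6,2), (6,3), (8,0), (8,1), (8,2), (8,3)}, so |H| = 20.

20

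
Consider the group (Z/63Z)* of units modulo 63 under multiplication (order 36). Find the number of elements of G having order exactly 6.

24

Enumerating element orders in G gives 24 elements of order 6.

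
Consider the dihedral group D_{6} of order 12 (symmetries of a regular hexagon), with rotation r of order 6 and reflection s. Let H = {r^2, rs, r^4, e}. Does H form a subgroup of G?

No

Closure fails: r^4 · rs = r^5s ∉ H. So H is not a subgroup.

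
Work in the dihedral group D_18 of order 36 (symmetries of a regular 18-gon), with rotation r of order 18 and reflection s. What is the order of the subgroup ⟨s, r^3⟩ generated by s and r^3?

12

|⟨s⟩| = 2 and |⟨r^3⟩| = 6, so |H| is a multiple of lcm(2, 6) = 6 and divides |G| = 36.
Closing under the operation: H = {e, r^3, r^6, r^9, r^12, r^15, s, r^3s, r^6s, r^9s, r^12s, r^15s}, so |H| = 12.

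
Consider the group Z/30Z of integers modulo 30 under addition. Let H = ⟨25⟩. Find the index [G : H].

5

|⟨25⟩| = 6 and |G| = 30.
By Lagrange, [G : H] = |G|/|H| = 30/6 = 5.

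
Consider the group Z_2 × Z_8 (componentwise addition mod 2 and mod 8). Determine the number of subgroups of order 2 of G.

|G| = 16 and 2 | 16, so subgroups of order 2 are possible by Lagrange.
The subgroups of order 2 are: {(0,0), (0,4)}; {(0,0), (1,0)}; {(0,0), (1,4)}.
So G has 3 subgroups of order 2.

3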